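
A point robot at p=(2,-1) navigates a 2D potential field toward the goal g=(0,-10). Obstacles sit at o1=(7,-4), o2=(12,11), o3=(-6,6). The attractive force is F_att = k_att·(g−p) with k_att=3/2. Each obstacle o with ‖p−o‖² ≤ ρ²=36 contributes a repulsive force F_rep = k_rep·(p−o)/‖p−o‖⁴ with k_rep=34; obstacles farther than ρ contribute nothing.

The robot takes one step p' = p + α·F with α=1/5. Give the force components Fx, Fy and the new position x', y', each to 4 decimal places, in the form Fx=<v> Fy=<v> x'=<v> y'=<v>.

F_att = 3/2·(g−p) = 3/2·(-2,-9) = (-3.0000,-13.5000)
o1: d²=34 ≤ ρ²=36; F_rep = 34·(-5,3)/34² = (-0.1471,0.0882)
o2: d²=244 > ρ²=36 → inactive
o3: d²=113 > ρ²=36 → inactive
F = F_att + ΣF_rep = (-3.1471,-13.4118)
p' = p + 1/5·F = (1.3706,-3.6824)

Fx=-3.1471 Fy=-13.4118 x'=1.3706 y'=-3.6824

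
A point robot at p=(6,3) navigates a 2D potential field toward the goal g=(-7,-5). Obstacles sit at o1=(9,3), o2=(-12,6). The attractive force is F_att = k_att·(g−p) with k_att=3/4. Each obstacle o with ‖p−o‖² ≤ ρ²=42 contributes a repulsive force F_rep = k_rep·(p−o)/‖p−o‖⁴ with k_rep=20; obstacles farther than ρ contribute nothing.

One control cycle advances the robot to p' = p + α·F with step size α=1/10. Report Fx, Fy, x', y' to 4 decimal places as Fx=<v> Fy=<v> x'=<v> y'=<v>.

Fx=-10.4907 Fy=-6.0000 x'=4.9509 y'=2.4000

F_att = 3/4·(g−p) = 3/4·(-13,-8) = (-9.7500,-6.0000)
o1: d²=9 ≤ ρ²=42; F_rep = 20·(-3,0)/9² = (-0.7407,0.0000)
o2: d²=333 > ρ²=42 → inactive
F = F_att + ΣF_rep = (-10.4907,-6.0000)
p' = p + 1/10·F = (4.9509,2.4000)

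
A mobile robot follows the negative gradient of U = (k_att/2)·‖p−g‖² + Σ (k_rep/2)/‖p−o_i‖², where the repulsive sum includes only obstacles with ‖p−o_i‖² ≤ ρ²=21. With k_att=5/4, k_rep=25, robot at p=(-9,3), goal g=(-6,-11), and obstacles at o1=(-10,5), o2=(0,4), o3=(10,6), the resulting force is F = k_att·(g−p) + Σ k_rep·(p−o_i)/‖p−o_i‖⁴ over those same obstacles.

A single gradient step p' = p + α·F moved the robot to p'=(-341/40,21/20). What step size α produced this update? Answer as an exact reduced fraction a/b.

F_att = 5/4·(g−p) = 5/4·(3,-14) = (3.7500,-17.5000)
o1: d²=5 ≤ ρ²=21; F_rep = 25·(1,-2)/5² = (1.0000,-2.0000)
o2: d²=82 > ρ²=21 → inactive
o3: d²=370 > ρ²=21 → inactive
F = F_att + ΣF_rep = (4.7500,-19.5000)
Δp = p'−p = (0.4750,-1.9500); α = Δx/Fx = (19/40) / (19/4) = 1/10
check: Δy/Fy = (-39/20) / (-39/2) = 1/10 ✓

α = 1/10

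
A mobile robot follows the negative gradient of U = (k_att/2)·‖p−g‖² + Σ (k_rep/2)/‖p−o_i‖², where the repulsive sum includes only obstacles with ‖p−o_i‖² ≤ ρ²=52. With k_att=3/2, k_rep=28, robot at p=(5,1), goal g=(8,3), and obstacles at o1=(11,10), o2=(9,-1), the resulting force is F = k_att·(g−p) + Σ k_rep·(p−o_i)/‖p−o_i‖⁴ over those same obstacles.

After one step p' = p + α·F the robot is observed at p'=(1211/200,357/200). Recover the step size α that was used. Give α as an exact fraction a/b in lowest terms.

α = 1/4

F_att = 3/2·(g−p) = 3/2·(3,2) = (4.5000,3.0000)
o1: d²=117 > ρ²=52 → inactive
o2: d²=20 ≤ ρ²=52; F_rep = 28·(-4,2)/20² = (-0.2800,0.1400)
F = F_att + ΣF_rep = (4.2200,3.1400)
Δp = p'−p = (1.0550,0.7850); α = Δx/Fx = (211/200) / (211/50) = 1/4
check: Δy/Fy = (157/200) / (157/50) = 1/4 ✓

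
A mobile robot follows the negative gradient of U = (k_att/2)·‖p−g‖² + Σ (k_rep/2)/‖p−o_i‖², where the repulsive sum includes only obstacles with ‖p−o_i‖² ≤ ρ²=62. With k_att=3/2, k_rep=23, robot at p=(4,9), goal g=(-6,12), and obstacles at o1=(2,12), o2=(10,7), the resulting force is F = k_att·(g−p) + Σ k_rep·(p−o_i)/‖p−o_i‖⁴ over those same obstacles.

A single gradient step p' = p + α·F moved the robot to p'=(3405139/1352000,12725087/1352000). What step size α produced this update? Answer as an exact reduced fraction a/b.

α = 1/10

F_att = 3/2·(g−p) = 3/2·(-10,3) = (-15.0000,4.5000)
o1: d²=13 ≤ ρ²=62; F_rep = 23·(2,-3)/13² = (0.2722,-0.4083)
o2: d²=40 ≤ ρ²=62; F_rep = 23·(-6,2)/40² = (-0.0862,0.0288)
F = F_att + ΣF_rep = (-14.8141,4.1205)
Δp = p'−p = (-1.4814,0.4120); α = Δx/Fx = (-2002861/1352000) / (-2002861/135200) = 1/10
check: Δy/Fy = (557087/1352000) / (557087/135200) = 1/10 ✓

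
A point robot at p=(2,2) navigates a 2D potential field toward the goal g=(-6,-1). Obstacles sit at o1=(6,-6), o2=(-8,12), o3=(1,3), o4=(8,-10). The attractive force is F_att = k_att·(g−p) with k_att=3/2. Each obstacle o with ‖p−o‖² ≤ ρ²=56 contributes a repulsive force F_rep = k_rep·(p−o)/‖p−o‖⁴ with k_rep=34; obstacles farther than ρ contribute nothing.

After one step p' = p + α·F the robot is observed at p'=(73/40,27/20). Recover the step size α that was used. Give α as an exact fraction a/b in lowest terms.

F_att = 3/2·(g−p) = 3/2·(-8,-3) = (-12.0000,-4.5000)
o1: d²=80 > ρ²=56 → inactive
o2: d²=200 > ρ²=56 → inactive
o3: d²=2 ≤ ρ²=56; F_rep = 34·(1,-1)/2² = (8.5000,-8.5000)
o4: d²=180 > ρ²=56 → inactive
F = F_att + ΣF_rep = (-3.5000,-13.0000)
Δp = p'−p = (-0.1750,-0.6500); α = Δx/Fx = (-7/40) / (-7/2) = 1/20
check: Δy/Fy = (-13/20) / (-13) = 1/20 ✓

α = 1/20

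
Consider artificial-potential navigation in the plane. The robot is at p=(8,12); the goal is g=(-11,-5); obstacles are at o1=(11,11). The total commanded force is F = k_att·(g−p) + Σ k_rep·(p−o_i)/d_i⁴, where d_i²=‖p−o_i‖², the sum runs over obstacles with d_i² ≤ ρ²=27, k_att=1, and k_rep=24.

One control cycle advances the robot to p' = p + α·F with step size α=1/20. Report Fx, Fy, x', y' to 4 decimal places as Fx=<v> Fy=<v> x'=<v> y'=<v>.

F_att = 1·(g−p) = 1·(-19,-17) = (-19.0000,-17.0000)
o1: d²=10 ≤ ρ²=27; F_rep = 24·(-3,1)/10² = (-0.7200,0.2400)
F = F_att + ΣF_rep = (-19.7200,-16.7600)
p' = p + 1/20·F = (7.0140,11.1620)

Fx=-19.7200 Fy=-16.7600 x'=7.0140 y'=11.1620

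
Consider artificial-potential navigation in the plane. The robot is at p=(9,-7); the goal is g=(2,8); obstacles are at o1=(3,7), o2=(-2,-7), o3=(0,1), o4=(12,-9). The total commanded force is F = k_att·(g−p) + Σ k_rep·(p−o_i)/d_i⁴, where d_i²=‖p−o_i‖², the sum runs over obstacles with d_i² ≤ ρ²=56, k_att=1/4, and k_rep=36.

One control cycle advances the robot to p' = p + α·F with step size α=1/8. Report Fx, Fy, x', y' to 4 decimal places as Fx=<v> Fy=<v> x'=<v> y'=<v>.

F_att = 1/4·(g−p) = 1/4·(-7,15) = (-1.7500,3.7500)
o1: d²=232 > ρ²=56 → inactive
o2: d²=121 > ρ²=56 → inactive
o3: d²=145 > ρ²=56 → inactive
o4: d²=13 ≤ ρ²=56; F_rep = 36·(-3,2)/13² = (-0.6391,0.4260)
F = F_att + ΣF_rep = (-2.3891,4.1760)
p' = p + 1/8·F = (8.7014,-6.4780)

Fx=-2.3891 Fy=4.1760 x'=8.7014 y'=-6.4780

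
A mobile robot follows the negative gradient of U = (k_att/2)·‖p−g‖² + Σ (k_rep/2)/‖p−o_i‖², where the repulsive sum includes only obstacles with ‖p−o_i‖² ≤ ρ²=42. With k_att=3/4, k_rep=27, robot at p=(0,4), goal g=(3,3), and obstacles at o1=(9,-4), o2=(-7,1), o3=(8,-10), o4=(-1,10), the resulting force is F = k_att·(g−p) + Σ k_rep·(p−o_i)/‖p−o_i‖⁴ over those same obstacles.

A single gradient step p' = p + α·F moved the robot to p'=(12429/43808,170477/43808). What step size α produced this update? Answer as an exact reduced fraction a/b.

F_att = 3/4·(g−p) = 3/4·(3,-1) = (2.2500,-0.7500)
o1: d²=145 > ρ²=42 → inactive
o2: d²=58 > ρ²=42 → inactive
o3: d²=260 > ρ²=42 → inactive
o4: d²=37 ≤ ρ²=42; F_rep = 27·(1,-6)/37² = (0.0197,-0.1183)
F = F_att + ΣF_rep = (2.2697,-0.8683)
Δp = p'−p = (0.2837,-0.1085); α = Δx/Fx = (12429/43808) / (12429/5476) = 1/8
check: Δy/Fy = (-4755/43808) / (-4755/5476) = 1/8 ✓

α = 1/8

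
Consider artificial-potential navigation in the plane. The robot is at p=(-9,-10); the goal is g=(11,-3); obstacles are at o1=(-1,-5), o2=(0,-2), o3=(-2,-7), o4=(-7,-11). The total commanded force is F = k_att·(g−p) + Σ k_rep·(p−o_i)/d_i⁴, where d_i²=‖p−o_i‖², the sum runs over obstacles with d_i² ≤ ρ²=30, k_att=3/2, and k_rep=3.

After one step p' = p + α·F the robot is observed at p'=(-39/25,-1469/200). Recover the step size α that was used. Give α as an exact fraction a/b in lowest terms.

F_att = 3/2·(g−p) = 3/2·(20,7) = (30.0000,10.5000)
o1: d²=89 > ρ²=30 → inactive
o2: d²=145 > ρ²=30 → inactive
o3: d²=58 > ρ²=30 → inactive
o4: d²=5 ≤ ρ²=30; F_rep = 3·(-2,1)/5² = (-0.2400,0.1200)
F = F_att + ΣF_rep = (29.7600,10.6200)
Δp = p'−p = (7.4400,2.6550); α = Δx/Fx = (186/25) / (744/25) = 1/4
check: Δy/Fy = (531/200) / (531/50) = 1/4 ✓

α = 1/4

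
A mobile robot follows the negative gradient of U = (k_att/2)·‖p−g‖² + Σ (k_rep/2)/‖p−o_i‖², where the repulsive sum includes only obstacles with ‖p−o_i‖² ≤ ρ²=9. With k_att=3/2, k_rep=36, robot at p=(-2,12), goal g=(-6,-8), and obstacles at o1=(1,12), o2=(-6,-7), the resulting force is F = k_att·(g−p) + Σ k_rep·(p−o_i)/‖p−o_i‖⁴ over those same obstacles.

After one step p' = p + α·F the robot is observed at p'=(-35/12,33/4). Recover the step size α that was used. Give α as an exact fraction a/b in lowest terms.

α = 1/8

F_att = 3/2·(g−p) = 3/2·(-4,-20) = (-6.0000,-30.0000)
o1: d²=9 ≤ ρ²=9; F_rep = 36·(-3,0)/9² = (-1.3333,0.0000)
o2: d²=377 > ρ²=9 → inactive
F = F_att + ΣF_rep = (-7.3333,-30.0000)
Δp = p'−p = (-0.9167,-3.7500); α = Δx/Fx = (-11/12) / (-22/3) = 1/8
check: Δy/Fy = (-15/4) / (-30) = 1/8 ✓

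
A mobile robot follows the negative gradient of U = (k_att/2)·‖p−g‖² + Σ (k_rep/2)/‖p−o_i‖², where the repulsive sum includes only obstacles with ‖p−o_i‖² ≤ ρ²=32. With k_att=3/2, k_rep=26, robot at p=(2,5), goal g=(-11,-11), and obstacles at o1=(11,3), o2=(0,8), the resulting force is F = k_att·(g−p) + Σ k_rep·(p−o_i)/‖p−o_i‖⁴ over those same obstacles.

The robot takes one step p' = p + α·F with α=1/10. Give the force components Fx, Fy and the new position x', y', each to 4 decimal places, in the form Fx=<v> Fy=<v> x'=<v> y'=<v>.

Fx=-19.1923 Fy=-24.4615 x'=0.0808 y'=2.5538

F_att = 3/2·(g−p) = 3/2·(-13,-16) = (-19.5000,-24.0000)
o1: d²=85 > ρ²=32 → inactive
o2: d²=13 ≤ ρ²=32; F_rep = 26·(2,-3)/13² = (0.3077,-0.4615)
F = F_att + ΣF_rep = (-19.1923,-24.4615)
p' = p + 1/10·F = (0.0808,2.5538)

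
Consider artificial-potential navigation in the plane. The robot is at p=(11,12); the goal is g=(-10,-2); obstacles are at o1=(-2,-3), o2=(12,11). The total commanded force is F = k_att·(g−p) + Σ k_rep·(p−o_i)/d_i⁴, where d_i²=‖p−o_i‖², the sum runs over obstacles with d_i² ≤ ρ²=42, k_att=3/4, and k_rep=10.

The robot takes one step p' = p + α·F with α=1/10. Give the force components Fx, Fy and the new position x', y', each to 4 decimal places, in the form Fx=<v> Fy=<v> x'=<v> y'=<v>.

Fx=-18.2500 Fy=-8.0000 x'=9.1750 y'=11.2000

F_att = 3/4·(g−p) = 3/4·(-21,-14) = (-15.7500,-10.5000)
o1: d²=394 > ρ²=42 → inactive
o2: d²=2 ≤ ρ²=42; F_rep = 10·(-1,1)/2² = (-2.5000,2.5000)
F = F_att + ΣF_rep = (-18.2500,-8.0000)
p' = p + 1/10·F = (9.1750,11.2000)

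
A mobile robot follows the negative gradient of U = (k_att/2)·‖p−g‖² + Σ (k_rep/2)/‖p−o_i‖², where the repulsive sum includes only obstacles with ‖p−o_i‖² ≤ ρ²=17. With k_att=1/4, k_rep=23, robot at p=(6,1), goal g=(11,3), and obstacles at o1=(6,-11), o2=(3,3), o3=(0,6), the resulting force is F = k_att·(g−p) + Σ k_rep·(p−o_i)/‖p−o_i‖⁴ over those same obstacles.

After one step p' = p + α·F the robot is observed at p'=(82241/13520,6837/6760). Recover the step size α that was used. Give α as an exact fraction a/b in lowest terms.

F_att = 1/4·(g−p) = 1/4·(5,2) = (1.2500,0.5000)
o1: d²=144 > ρ²=17 → inactive
o2: d²=13 ≤ ρ²=17; F_rep = 23·(3,-2)/13² = (0.4083,-0.2722)
o3: d²=61 > ρ²=17 → inactive
F = F_att + ΣF_rep = (1.6583,0.2278)
Δp = p'−p = (0.0829,0.0114); α = Δx/Fx = (1121/13520) / (1121/676) = 1/20
check: Δy/Fy = (77/6760) / (77/338) = 1/20 ✓

α = 1/20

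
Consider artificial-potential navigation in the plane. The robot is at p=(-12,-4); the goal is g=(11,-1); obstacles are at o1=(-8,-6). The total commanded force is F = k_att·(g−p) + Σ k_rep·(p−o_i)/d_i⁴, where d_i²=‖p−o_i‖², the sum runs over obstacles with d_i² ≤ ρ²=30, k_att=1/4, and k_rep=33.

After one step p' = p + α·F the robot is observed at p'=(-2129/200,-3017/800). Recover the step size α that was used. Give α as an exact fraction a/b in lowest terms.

α = 1/4

F_att = 1/4·(g−p) = 1/4·(23,3) = (5.7500,0.7500)
o1: d²=20 ≤ ρ²=30; F_rep = 33·(-4,2)/20² = (-0.3300,0.1650)
F = F_att + ΣF_rep = (5.4200,0.9150)
Δp = p'−p = (1.3550,0.2288); α = Δx/Fx = (271/200) / (271/50) = 1/4
check: Δy/Fy = (183/800) / (183/200) = 1/4 ✓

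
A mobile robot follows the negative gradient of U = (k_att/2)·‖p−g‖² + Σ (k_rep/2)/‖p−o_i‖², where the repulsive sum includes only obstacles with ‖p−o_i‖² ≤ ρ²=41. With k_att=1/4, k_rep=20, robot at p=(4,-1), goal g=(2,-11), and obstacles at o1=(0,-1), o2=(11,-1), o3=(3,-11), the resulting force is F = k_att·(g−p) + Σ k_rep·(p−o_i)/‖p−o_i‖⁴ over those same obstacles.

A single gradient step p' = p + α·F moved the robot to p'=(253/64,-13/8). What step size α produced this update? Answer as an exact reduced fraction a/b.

α = 1/4

F_att = 1/4·(g−p) = 1/4·(-2,-10) = (-0.5000,-2.5000)
o1: d²=16 ≤ ρ²=41; F_rep = 20·(4,0)/16² = (0.3125,0.0000)
o2: d²=49 > ρ²=41 → inactive
o3: d²=101 > ρ²=41 → inactive
F = F_att + ΣF_rep = (-0.1875,-2.5000)
Δp = p'−p = (-0.0469,-0.6250); α = Δx/Fx = (-3/64) / (-3/16) = 1/4
check: Δy/Fy = (-5/8) / (-5/2) = 1/4 ✓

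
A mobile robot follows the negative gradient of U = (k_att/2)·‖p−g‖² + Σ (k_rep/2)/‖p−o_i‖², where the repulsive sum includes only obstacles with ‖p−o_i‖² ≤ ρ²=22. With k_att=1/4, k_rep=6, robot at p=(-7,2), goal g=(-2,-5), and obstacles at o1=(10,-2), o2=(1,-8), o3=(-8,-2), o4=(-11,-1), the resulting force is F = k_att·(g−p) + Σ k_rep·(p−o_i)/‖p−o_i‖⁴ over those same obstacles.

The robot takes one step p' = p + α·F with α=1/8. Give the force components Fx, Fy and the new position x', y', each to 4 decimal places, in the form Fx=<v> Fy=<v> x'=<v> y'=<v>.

Fx=1.2708 Fy=-1.6670 x'=-6.8412 y'=1.7916

F_att = 1/4·(g−p) = 1/4·(5,-7) = (1.2500,-1.7500)
o1: d²=305 > ρ²=22 → inactive
o2: d²=164 > ρ²=22 → inactive
o3: d²=17 ≤ ρ²=22; F_rep = 6·(1,4)/17² = (0.0208,0.0830)
o4: d²=25 > ρ²=22 → inactive
F = F_att + ΣF_rep = (1.2708,-1.6670)
p' = p + 1/8·F = (-6.8412,1.7916)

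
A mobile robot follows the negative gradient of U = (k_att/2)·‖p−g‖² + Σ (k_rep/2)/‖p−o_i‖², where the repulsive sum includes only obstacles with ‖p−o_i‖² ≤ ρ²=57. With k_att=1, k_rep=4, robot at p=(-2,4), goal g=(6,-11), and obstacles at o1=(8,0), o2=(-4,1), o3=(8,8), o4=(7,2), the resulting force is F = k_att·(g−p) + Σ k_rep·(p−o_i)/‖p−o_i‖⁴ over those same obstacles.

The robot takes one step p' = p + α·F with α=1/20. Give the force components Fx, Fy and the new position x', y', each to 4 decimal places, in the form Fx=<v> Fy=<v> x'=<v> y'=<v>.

Fx=8.0473 Fy=-14.9290 x'=-1.5976 y'=3.2536

F_att = 1·(g−p) = 1·(8,-15) = (8.0000,-15.0000)
o1: d²=116 > ρ²=57 → inactive
o2: d²=13 ≤ ρ²=57; F_rep = 4·(2,3)/13² = (0.0473,0.0710)
o3: d²=116 > ρ²=57 → inactive
o4: d²=85 > ρ²=57 → inactive
F = F_att + ΣF_rep = (8.0473,-14.9290)
p' = p + 1/20·F = (-1.5976,3.2536)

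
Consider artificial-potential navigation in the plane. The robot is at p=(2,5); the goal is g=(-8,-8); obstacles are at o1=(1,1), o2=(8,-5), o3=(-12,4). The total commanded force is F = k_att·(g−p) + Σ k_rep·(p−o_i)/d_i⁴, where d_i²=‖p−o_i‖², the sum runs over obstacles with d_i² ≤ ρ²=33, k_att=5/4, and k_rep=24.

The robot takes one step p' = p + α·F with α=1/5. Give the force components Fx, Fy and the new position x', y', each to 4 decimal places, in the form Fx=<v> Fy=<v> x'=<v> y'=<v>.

Fx=-12.4170 Fy=-15.9178 x'=-0.4834 y'=1.8164

F_att = 5/4·(g−p) = 5/4·(-10,-13) = (-12.5000,-16.2500)
o1: d²=17 ≤ ρ²=33; F_rep = 24·(1,4)/17² = (0.0830,0.3322)
o2: d²=136 > ρ²=33 → inactive
o3: d²=197 > ρ²=33 → inactive
F = F_att + ΣF_rep = (-12.4170,-15.9178)
p' = p + 1/5·F = (-0.4834,1.8164)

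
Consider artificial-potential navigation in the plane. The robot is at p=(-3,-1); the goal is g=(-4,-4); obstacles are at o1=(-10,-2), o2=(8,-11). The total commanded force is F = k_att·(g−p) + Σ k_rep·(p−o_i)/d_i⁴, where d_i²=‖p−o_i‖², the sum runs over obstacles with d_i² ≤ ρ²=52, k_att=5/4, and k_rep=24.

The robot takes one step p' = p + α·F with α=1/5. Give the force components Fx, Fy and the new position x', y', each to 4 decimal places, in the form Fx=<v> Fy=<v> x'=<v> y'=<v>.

F_att = 5/4·(g−p) = 5/4·(-1,-3) = (-1.2500,-3.7500)
o1: d²=50 ≤ ρ²=52; F_rep = 24·(7,1)/50² = (0.0672,0.0096)
o2: d²=221 > ρ²=52 → inactive
F = F_att + ΣF_rep = (-1.1828,-3.7404)
p' = p + 1/5·F = (-3.2366,-1.7481)

Fx=-1.1828 Fy=-3.7404 x'=-3.2366 y'=-1.7481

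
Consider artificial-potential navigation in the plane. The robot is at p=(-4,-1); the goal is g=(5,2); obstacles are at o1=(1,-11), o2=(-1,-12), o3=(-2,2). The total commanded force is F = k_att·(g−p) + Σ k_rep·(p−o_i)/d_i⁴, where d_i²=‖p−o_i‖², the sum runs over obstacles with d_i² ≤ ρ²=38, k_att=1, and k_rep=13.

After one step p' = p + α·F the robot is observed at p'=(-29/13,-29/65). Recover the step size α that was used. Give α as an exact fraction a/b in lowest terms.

α = 1/5

F_att = 1·(g−p) = 1·(9,3) = (9.0000,3.0000)
o1: d²=125 > ρ²=38 → inactive
o2: d²=130 > ρ²=38 → inactive
o3: d²=13 ≤ ρ²=38; F_rep = 13·(-2,-3)/13² = (-0.1538,-0.2308)
F = F_att + ΣF_rep = (8.8462,2.7692)
Δp = p'−p = (1.7692,0.5538); α = Δx/Fx = (23/13) / (115/13) = 1/5
check: Δy/Fy = (36/65) / (36/13) = 1/5 ✓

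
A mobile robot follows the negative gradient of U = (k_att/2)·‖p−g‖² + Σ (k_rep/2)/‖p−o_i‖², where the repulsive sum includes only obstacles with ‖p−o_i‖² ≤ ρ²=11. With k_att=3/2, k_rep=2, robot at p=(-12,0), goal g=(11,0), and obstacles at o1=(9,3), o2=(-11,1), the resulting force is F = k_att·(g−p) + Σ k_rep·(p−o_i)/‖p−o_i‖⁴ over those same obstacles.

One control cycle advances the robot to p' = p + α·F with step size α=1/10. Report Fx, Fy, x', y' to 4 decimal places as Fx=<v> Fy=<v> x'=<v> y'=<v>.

F_att = 3/2·(g−p) = 3/2·(23,0) = (34.5000,0.0000)
o1: d²=450 > ρ²=11 → inactive
o2: d²=2 ≤ ρ²=11; F_rep = 2·(-1,-1)/2² = (-0.5000,-0.5000)
F = F_att + ΣF_rep = (34.0000,-0.5000)
p' = p + 1/10·F = (-8.6000,-0.0500)

Fx=34.0000 Fy=-0.5000 x'=-8.6000 y'=-0.0500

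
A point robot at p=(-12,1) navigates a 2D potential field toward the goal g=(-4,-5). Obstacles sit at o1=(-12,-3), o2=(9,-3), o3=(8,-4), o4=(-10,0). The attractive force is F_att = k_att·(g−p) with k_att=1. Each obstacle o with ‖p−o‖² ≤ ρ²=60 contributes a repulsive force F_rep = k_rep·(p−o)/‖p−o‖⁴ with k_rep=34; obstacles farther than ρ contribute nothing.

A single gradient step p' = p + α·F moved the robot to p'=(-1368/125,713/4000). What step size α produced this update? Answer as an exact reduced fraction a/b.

α = 1/5

F_att = 1·(g−p) = 1·(8,-6) = (8.0000,-6.0000)
o1: d²=16 ≤ ρ²=60; F_rep = 34·(0,4)/16² = (0.0000,0.5312)
o2: d²=457 > ρ²=60 → inactive
o3: d²=425 > ρ²=60 → inactive
o4: d²=5 ≤ ρ²=60; F_rep = 34·(-2,1)/5² = (-2.7200,1.3600)
F = F_att + ΣF_rep = (5.2800,-4.1087)
Δp = p'−p = (1.0560,-0.8217); α = Δx/Fx = (132/125) / (132/25) = 1/5
check: Δy/Fy = (-3287/4000) / (-3287/800) = 1/5 ✓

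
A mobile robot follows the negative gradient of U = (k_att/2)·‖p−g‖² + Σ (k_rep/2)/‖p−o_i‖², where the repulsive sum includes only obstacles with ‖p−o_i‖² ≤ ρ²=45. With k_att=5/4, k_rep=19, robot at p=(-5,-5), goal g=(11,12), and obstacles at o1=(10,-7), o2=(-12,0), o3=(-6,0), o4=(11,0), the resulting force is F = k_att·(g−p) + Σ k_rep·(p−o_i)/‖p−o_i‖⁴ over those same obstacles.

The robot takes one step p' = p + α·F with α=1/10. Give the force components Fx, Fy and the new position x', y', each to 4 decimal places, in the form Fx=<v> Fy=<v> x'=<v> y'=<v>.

F_att = 5/4·(g−p) = 5/4·(16,17) = (20.0000,21.2500)
o1: d²=229 > ρ²=45 → inactive
o2: d²=74 > ρ²=45 → inactive
o3: d²=26 ≤ ρ²=45; F_rep = 19·(1,-5)/26² = (0.0281,-0.1405)
o4: d²=281 > ρ²=45 → inactive
F = F_att + ΣF_rep = (20.0281,21.1095)
p' = p + 1/10·F = (-2.9972,-2.8891)

Fx=20.0281 Fy=21.1095 x'=-2.9972 y'=-2.8891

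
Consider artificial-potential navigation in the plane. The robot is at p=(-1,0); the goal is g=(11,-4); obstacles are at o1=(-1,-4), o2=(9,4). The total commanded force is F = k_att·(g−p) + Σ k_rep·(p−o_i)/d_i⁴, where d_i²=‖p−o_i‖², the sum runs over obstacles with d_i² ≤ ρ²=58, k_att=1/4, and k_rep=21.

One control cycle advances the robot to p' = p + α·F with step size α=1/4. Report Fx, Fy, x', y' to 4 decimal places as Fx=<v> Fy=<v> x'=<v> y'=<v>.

F_att = 1/4·(g−p) = 1/4·(12,-4) = (3.0000,-1.0000)
o1: d²=16 ≤ ρ²=58; F_rep = 21·(0,4)/16² = (0.0000,0.3281)
o2: d²=116 > ρ²=58 → inactive
F = F_att + ΣF_rep = (3.0000,-0.6719)
p' = p + 1/4·F = (-0.2500,-0.1680)

Fx=3.0000 Fy=-0.6719 x'=-0.2500 y'=-0.1680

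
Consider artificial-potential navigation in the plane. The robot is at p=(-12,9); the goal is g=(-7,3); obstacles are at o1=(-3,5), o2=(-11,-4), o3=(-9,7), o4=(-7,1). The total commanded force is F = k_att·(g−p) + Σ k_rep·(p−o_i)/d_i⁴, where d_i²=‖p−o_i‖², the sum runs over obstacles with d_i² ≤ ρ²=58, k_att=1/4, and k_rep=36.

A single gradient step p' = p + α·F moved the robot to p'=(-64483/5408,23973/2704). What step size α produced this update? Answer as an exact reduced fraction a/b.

F_att = 1/4·(g−p) = 1/4·(5,-6) = (1.2500,-1.5000)
o1: d²=97 > ρ²=58 → inactive
o2: d²=170 > ρ²=58 → inactive
o3: d²=13 ≤ ρ²=58; F_rep = 36·(-3,2)/13² = (-0.6391,0.4260)
o4: d²=89 > ρ²=58 → inactive
F = F_att + ΣF_rep = (0.6109,-1.0740)
Δp = p'−p = (0.0764,-0.1342); α = Δx/Fx = (413/5408) / (413/676) = 1/8
check: Δy/Fy = (-363/2704) / (-363/338) = 1/8 ✓

α = 1/8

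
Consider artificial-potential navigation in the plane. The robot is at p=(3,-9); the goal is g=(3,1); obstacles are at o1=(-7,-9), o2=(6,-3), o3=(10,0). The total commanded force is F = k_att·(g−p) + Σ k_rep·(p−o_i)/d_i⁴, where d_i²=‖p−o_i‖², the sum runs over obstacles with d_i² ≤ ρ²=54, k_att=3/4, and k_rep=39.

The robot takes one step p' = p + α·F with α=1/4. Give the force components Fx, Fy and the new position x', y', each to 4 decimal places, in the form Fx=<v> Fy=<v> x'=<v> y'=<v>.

F_att = 3/4·(g−p) = 3/4·(0,10) = (0.0000,7.5000)
o1: d²=100 > ρ²=54 → inactive
o2: d²=45 ≤ ρ²=54; F_rep = 39·(-3,-6)/45² = (-0.0578,-0.1156)
o3: d²=130 > ρ²=54 → inactive
F = F_att + ΣF_rep = (-0.0578,7.3844)
p' = p + 1/4·F = (2.9856,-7.1539)

Fx=-0.0578 Fy=7.3844 x'=2.9856 y'=-7.1539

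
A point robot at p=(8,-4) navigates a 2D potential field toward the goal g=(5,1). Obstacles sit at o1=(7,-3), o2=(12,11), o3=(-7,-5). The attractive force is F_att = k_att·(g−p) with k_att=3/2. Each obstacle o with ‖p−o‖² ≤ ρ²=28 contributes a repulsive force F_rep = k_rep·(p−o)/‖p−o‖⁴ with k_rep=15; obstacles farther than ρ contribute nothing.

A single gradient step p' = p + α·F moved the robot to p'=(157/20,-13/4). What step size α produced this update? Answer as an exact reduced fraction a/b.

α = 1/5

F_att = 3/2·(g−p) = 3/2·(-3,5) = (-4.5000,7.5000)
o1: d²=2 ≤ ρ²=28; F_rep = 15·(1,-1)/2² = (3.7500,-3.7500)
o2: d²=241 > ρ²=28 → inactive
o3: d²=226 > ρ²=28 → inactive
F = F_att + ΣF_rep = (-0.7500,3.7500)
Δp = p'−p = (-0.1500,0.7500); α = Δx/Fx = (-3/20) / (-3/4) = 1/5
check: Δy/Fy = (3/4) / (15/4) = 1/5 ✓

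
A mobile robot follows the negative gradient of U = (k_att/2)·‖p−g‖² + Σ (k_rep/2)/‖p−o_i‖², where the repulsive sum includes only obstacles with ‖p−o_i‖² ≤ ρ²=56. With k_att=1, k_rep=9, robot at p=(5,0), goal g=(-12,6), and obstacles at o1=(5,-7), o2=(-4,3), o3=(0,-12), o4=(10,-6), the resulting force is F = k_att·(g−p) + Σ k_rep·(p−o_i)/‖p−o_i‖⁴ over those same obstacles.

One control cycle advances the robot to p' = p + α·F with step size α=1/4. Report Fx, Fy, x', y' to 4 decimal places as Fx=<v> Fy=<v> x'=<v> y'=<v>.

F_att = 1·(g−p) = 1·(-17,6) = (-17.0000,6.0000)
o1: d²=49 ≤ ρ²=56; F_rep = 9·(0,7)/49² = (0.0000,0.0262)
o2: d²=90 > ρ²=56 → inactive
o3: d²=169 > ρ²=56 → inactive
o4: d²=61 > ρ²=56 → inactive
F = F_att + ΣF_rep = (-17.0000,6.0262)
p' = p + 1/4·F = (0.7500,1.5066)

Fx=-17.0000 Fy=6.0262 x'=0.7500 y'=1.5066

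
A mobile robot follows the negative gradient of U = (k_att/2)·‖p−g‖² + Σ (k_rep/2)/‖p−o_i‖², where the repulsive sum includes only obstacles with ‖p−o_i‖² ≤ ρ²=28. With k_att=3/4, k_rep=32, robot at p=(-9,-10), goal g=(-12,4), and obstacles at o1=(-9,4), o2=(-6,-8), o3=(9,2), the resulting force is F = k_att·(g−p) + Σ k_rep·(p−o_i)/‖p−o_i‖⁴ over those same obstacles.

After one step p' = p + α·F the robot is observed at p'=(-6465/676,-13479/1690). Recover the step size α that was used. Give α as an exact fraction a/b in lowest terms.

F_att = 3/4·(g−p) = 3/4·(-3,14) = (-2.2500,10.5000)
o1: d²=196 > ρ²=28 → inactive
o2: d²=13 ≤ ρ²=28; F_rep = 32·(-3,-2)/13² = (-0.5680,-0.3787)
o3: d²=468 > ρ²=28 → inactive
F = F_att + ΣF_rep = (-2.8180,10.1213)
Δp = p'−p = (-0.5636,2.0243); α = Δx/Fx = (-381/676) / (-1905/676) = 1/5
check: Δy/Fy = (3421/1690) / (3421/338) = 1/5 ✓

α = 1/5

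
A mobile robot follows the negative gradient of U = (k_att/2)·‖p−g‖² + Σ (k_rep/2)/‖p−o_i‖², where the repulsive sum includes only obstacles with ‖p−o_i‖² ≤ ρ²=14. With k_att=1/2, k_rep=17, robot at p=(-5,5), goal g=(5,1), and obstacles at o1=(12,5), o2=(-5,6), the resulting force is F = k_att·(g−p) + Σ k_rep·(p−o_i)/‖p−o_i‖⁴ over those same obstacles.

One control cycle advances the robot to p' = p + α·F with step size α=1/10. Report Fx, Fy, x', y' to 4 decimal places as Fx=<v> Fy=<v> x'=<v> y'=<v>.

F_att = 1/2·(g−p) = 1/2·(10,-4) = (5.0000,-2.0000)
o1: d²=289 > ρ²=14 → inactive
o2: d²=1 ≤ ρ²=14; F_rep = 17·(0,-1)/1² = (0.0000,-17.0000)
F = F_att + ΣF_rep = (5.0000,-19.0000)
p' = p + 1/10·F = (-4.5000,3.1000)

Fx=5.0000 Fy=-19.0000 x'=-4.5000 y'=3.1000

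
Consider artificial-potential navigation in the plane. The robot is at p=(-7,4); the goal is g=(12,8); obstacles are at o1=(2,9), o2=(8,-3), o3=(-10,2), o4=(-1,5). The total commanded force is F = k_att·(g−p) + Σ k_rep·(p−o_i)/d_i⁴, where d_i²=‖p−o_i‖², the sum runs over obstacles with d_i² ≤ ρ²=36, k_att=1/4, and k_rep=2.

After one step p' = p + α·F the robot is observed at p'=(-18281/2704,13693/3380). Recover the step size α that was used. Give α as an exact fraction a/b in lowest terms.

α = 1/20

F_att = 1/4·(g−p) = 1/4·(19,4) = (4.7500,1.0000)
o1: d²=106 > ρ²=36 → inactive
o2: d²=274 > ρ²=36 → inactive
o3: d²=13 ≤ ρ²=36; F_rep = 2·(3,2)/13² = (0.0355,0.0237)
o4: d²=37 > ρ²=36 → inactive
F = F_att + ΣF_rep = (4.7855,1.0237)
Δp = p'−p = (0.2393,0.0512); α = Δx/Fx = (647/2704) / (3235/676) = 1/20
check: Δy/Fy = (173/3380) / (173/169) = 1/20 ✓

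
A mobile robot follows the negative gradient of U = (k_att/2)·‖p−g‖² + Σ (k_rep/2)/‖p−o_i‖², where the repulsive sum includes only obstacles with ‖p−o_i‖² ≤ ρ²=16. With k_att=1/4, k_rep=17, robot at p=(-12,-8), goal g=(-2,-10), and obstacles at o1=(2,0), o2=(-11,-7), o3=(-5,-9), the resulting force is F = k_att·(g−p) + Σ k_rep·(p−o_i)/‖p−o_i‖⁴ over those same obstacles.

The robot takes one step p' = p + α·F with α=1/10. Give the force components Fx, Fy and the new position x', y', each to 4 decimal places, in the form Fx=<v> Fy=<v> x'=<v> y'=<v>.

Fx=-1.7500 Fy=-4.7500 x'=-12.1750 y'=-8.4750

F_att = 1/4·(g−p) = 1/4·(10,-2) = (2.5000,-0.5000)
o1: d²=260 > ρ²=16 → inactive
o2: d²=2 ≤ ρ²=16; F_rep = 17·(-1,-1)/2² = (-4.2500,-4.2500)
o3: d²=50 > ρ²=16 → inactive
F = F_att + ΣF_rep = (-1.7500,-4.7500)
p' = p + 1/10·F = (-12.1750,-8.4750)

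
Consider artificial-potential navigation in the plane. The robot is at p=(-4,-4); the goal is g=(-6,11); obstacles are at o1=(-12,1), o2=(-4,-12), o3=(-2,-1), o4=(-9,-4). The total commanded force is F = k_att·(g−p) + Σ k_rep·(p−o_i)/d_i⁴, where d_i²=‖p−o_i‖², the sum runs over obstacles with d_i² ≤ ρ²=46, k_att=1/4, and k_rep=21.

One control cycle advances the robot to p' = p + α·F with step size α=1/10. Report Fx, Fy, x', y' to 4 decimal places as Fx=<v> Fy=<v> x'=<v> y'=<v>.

F_att = 1/4·(g−p) = 1/4·(-2,15) = (-0.5000,3.7500)
o1: d²=89 > ρ²=46 → inactive
o2: d²=64 > ρ²=46 → inactive
o3: d²=13 ≤ ρ²=46; F_rep = 21·(-2,-3)/13² = (-0.2485,-0.3728)
o4: d²=25 ≤ ρ²=46; F_rep = 21·(5,0)/25² = (0.1680,0.0000)
F = F_att + ΣF_rep = (-0.5805,3.3772)
p' = p + 1/10·F = (-4.0581,-3.6623)

Fx=-0.5805 Fy=3.3772 x'=-4.0581 y'=-3.6623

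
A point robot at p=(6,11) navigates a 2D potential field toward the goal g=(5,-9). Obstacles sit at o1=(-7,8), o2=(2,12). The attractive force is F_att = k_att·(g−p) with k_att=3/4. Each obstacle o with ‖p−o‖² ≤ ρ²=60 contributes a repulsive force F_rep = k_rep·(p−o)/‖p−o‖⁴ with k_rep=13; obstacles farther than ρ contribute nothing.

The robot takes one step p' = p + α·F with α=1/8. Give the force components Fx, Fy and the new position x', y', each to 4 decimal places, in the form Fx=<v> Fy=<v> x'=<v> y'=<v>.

Fx=-0.5701 Fy=-15.0450 x'=5.9287 y'=9.1194

F_att = 3/4·(g−p) = 3/4·(-1,-20) = (-0.7500,-15.0000)
o1: d²=178 > ρ²=60 → inactive
o2: d²=17 ≤ ρ²=60; F_rep = 13·(4,-1)/17² = (0.1799,-0.0450)
F = F_att + ΣF_rep = (-0.5701,-15.0450)
p' = p + 1/8·F = (5.9287,9.1194)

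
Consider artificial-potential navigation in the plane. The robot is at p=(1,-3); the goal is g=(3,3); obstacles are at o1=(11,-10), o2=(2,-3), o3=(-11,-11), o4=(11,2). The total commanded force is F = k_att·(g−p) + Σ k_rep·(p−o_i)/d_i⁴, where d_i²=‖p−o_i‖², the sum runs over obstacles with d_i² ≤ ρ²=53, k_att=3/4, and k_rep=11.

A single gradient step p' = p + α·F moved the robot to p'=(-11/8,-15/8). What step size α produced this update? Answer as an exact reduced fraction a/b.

F_att = 3/4·(g−p) = 3/4·(2,6) = (1.5000,4.5000)
o1: d²=149 > ρ²=53 → inactive
o2: d²=1 ≤ ρ²=53; F_rep = 11·(-1,0)/1² = (-11.0000,0.0000)
o3: d²=208 > ρ²=53 → inactive
o4: d²=125 > ρ²=53 → inactive
F = F_att + ΣF_rep = (-9.5000,4.5000)
Δp = p'−p = (-2.3750,1.1250); α = Δx/Fx = (-19/8) / (-19/2) = 1/4
check: Δy/Fy = (9/8) / (9/2) = 1/4 ✓

α = 1/4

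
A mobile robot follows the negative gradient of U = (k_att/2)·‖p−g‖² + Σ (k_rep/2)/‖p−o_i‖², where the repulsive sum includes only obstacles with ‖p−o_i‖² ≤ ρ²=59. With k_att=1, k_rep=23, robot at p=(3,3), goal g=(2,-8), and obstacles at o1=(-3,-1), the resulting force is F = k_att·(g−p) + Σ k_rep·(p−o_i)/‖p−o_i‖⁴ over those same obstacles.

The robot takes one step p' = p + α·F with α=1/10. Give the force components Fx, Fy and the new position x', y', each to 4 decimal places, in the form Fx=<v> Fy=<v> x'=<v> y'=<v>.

F_att = 1·(g−p) = 1·(-1,-11) = (-1.0000,-11.0000)
o1: d²=52 ≤ ρ²=59; F_rep = 23·(6,4)/52² = (0.0510,0.0340)
F = F_att + ΣF_rep = (-0.9490,-10.9660)
p' = p + 1/10·F = (2.9051,1.9034)

Fx=-0.9490 Fy=-10.9660 x'=2.9051 y'=1.9034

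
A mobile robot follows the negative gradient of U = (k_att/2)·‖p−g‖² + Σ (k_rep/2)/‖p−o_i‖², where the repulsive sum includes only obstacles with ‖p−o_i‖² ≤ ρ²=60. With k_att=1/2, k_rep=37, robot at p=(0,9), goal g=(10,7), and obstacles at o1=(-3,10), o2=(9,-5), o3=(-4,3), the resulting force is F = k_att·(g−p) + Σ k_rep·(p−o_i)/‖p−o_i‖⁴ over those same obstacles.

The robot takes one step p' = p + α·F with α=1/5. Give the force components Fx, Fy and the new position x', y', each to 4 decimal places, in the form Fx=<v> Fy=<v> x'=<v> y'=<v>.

F_att = 1/2·(g−p) = 1/2·(10,-2) = (5.0000,-1.0000)
o1: d²=10 ≤ ρ²=60; F_rep = 37·(3,-1)/10² = (1.1100,-0.3700)
o2: d²=277 > ρ²=60 → inactive
o3: d²=52 ≤ ρ²=60; F_rep = 37·(4,6)/52² = (0.0547,0.0821)
F = F_att + ΣF_rep = (6.1647,-1.2879)
p' = p + 1/5·F = (1.2329,8.7424)

Fx=6.1647 Fy=-1.2879 x'=1.2329 y'=8.7424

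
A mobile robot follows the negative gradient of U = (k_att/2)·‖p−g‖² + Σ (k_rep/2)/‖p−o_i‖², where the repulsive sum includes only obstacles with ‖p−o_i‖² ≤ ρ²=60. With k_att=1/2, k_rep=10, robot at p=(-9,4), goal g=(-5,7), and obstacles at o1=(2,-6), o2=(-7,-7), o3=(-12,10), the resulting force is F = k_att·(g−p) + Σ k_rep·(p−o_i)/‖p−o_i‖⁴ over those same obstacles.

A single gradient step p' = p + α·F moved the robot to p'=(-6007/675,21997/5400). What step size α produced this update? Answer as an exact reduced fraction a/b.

α = 1/20

F_att = 1/2·(g−p) = 1/2·(4,3) = (2.0000,1.5000)
o1: d²=221 > ρ²=60 → inactive
o2: d²=125 > ρ²=60 → inactive
o3: d²=45 ≤ ρ²=60; F_rep = 10·(3,-6)/45² = (0.0148,-0.0296)
F = F_att + ΣF_rep = (2.0148,1.4704)
Δp = p'−p = (0.1007,0.0735); α = Δx/Fx = (68/675) / (272/135) = 1/20
check: Δy/Fy = (397/5400) / (397/270) = 1/20 ✓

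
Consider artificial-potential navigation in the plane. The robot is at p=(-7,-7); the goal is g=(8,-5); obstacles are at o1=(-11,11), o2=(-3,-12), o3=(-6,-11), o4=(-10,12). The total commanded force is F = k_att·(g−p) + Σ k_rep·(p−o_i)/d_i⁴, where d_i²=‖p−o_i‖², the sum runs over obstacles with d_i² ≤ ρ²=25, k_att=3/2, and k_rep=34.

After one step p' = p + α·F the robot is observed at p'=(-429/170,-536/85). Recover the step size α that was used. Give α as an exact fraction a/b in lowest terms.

α = 1/5

F_att = 3/2·(g−p) = 3/2·(15,2) = (22.5000,3.0000)
o1: d²=340 > ρ²=25 → inactive
o2: d²=41 > ρ²=25 → inactive
o3: d²=17 ≤ ρ²=25; F_rep = 34·(-1,4)/17² = (-0.1176,0.4706)
o4: d²=370 > ρ²=25 → inactive
F = F_att + ΣF_rep = (22.3824,3.4706)
Δp = p'−p = (4.4765,0.6941); α = Δx/Fx = (761/170) / (761/34) = 1/5
check: Δy/Fy = (59/85) / (59/17) = 1/5 ✓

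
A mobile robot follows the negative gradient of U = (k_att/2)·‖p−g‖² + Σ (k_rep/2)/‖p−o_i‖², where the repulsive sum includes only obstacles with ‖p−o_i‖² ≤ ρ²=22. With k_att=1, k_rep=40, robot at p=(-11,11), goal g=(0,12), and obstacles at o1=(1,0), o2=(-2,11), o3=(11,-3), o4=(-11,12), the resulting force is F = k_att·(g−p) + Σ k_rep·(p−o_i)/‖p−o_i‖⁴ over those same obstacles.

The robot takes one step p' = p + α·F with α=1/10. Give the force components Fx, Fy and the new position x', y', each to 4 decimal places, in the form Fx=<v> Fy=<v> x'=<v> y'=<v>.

F_att = 1·(g−p) = 1·(11,1) = (11.0000,1.0000)
o1: d²=265 > ρ²=22 → inactive
o2: d²=81 > ρ²=22 → inactive
o3: d²=680 > ρ²=22 → inactive
o4: d²=1 ≤ ρ²=22; F_rep = 40·(0,-1)/1² = (0.0000,-40.0000)
F = F_att + ΣF_rep = (11.0000,-39.0000)
p' = p + 1/10·F = (-9.9000,7.1000)

Fx=11.0000 Fy=-39.0000 x'=-9.9000 y'=7.1000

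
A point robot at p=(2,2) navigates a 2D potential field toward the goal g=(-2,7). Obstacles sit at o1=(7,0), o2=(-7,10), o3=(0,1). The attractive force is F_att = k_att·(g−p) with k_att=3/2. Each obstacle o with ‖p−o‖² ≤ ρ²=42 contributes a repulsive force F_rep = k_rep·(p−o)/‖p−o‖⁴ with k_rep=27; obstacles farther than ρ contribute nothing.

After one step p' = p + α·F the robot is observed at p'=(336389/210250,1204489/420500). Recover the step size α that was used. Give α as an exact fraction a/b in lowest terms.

F_att = 3/2·(g−p) = 3/2·(-4,5) = (-6.0000,7.5000)
o1: d²=29 ≤ ρ²=42; F_rep = 27·(-5,2)/29² = (-0.1605,0.0642)
o2: d²=145 > ρ²=42 → inactive
o3: d²=5 ≤ ρ²=42; F_rep = 27·(2,1)/5² = (2.1600,1.0800)
F = F_att + ΣF_rep = (-4.0005,8.6442)
Δp = p'−p = (-0.4001,0.8644); α = Δx/Fx = (-84111/210250) / (-84111/21025) = 1/10
check: Δy/Fy = (363489/420500) / (363489/42050) = 1/10 ✓

α = 1/10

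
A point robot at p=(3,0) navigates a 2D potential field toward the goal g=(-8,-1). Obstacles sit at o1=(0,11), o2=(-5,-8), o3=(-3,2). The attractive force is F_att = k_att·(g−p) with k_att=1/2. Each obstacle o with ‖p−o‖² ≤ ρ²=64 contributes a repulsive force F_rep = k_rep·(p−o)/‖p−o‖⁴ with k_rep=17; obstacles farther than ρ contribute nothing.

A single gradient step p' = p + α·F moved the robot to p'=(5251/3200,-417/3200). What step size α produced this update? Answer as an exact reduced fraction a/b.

α = 1/4

F_att = 1/2·(g−p) = 1/2·(-11,-1) = (-5.5000,-0.5000)
o1: d²=130 > ρ²=64 → inactive
o2: d²=128 > ρ²=64 → inactive
o3: d²=40 ≤ ρ²=64; F_rep = 17·(6,-2)/40² = (0.0638,-0.0213)
F = F_att + ΣF_rep = (-5.4363,-0.5212)
Δp = p'−p = (-1.3591,-0.1303); α = Δx/Fx = (-4349/3200) / (-4349/800) = 1/4
check: Δy/Fy = (-417/3200) / (-417/800) = 1/4 ✓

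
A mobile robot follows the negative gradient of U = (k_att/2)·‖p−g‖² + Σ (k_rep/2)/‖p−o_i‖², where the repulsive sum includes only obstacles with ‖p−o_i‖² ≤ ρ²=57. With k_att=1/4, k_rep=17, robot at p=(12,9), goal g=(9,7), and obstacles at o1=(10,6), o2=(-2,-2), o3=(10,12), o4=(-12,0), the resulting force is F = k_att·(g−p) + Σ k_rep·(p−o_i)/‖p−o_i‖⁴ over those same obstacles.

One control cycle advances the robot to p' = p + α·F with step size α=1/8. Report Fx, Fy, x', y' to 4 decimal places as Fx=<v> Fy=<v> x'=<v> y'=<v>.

Fx=-0.3476 Fy=-0.5000 x'=11.9565 y'=8.9375

F_att = 1/4·(g−p) = 1/4·(-3,-2) = (-0.7500,-0.5000)
o1: d²=13 ≤ ρ²=57; F_rep = 17·(2,3)/13² = (0.2012,0.3018)
o2: d²=317 > ρ²=57 → inactive
o3: d²=13 ≤ ρ²=57; F_rep = 17·(2,-3)/13² = (0.2012,-0.3018)
o4: d²=657 > ρ²=57 → inactive
F = F_att + ΣF_rep = (-0.3476,-0.5000)
p' = p + 1/8·F = (11.9565,8.9375)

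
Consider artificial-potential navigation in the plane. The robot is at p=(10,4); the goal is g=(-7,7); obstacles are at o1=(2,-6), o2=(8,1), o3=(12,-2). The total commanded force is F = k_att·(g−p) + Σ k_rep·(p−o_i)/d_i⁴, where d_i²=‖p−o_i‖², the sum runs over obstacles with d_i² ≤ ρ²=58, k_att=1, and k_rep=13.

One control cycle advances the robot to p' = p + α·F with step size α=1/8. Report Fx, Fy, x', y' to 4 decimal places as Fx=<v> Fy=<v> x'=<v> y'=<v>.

Fx=-16.8624 Fy=3.2795 x'=7.8922 y'=4.4099

F_att = 1·(g−p) = 1·(-17,3) = (-17.0000,3.0000)
o1: d²=164 > ρ²=58 → inactive
o2: d²=13 ≤ ρ²=58; F_rep = 13·(2,3)/13² = (0.1538,0.2308)
o3: d²=40 ≤ ρ²=58; F_rep = 13·(-2,6)/40² = (-0.0163,0.0488)
F = F_att + ΣF_rep = (-16.8624,3.2795)
p' = p + 1/8·F = (7.8922,4.4099)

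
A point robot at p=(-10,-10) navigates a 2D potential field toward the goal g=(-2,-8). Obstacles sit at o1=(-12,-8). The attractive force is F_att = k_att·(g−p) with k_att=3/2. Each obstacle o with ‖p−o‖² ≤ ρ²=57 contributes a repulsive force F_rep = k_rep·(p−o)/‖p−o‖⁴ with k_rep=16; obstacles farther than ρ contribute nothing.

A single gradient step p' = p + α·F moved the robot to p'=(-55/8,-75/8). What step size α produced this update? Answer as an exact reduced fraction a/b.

F_att = 3/2·(g−p) = 3/2·(8,2) = (12.0000,3.0000)
o1: d²=8 ≤ ρ²=57; F_rep = 16·(2,-2)/8² = (0.5000,-0.5000)
F = F_att + ΣF_rep = (12.5000,2.5000)
Δp = p'−p = (3.1250,0.6250); α = Δx/Fx = (25/8) / (25/2) = 1/4
check: Δy/Fy = (5/8) / (5/2) = 1/4 ✓

α = 1/4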